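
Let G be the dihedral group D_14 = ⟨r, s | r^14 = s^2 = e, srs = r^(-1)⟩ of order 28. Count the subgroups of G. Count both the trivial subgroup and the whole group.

|G| = 28, so by Lagrange every subgroup order divides 28. Divisors: 1, 2, 4, 7, 14, 28.
Subgroups by order — order 1: 1; order 2: 15; order 4: 7; order 7: 1; order 14: 3; order 28: 1.
Total: 1 + 15 + 7 + 1 + 3 + 1 = 28.

28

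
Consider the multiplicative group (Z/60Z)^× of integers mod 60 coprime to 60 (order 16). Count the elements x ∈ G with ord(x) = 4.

8

The elements of order 4 are: 7, 13, 17, 23, 37, 43, 47, 53.
That's 8.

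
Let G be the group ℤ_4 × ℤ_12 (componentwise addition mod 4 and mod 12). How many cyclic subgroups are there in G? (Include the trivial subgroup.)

Group the elements of G by the cyclic subgroup they generate; each cyclic subgroup of order d accounts for φ(d) elements.
Cyclic subgroups by order — order 1: 1; order 2: 3; order 3: 1; order 4: 6; order 6: 3; order 12: 6.
Total: 20.

20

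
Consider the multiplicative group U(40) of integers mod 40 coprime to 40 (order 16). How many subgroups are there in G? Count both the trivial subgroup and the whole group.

27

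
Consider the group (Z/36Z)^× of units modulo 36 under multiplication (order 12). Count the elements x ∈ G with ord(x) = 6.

6

The elements of order 6 are: 5, 7, 11, 23, 29, 31.
That's 6.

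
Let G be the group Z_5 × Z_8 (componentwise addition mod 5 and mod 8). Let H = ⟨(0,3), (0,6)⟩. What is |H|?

|⟨(0,3)⟩| = 8 and |⟨(0,6)⟩| = 4, so |H| is a multiple of lcm(8, 4) = 8 and divides |G| = 40.
Closing under the operation: H = {(0,0), (0,1), (0,2), (0,3), (0,4), (0,5), (0,6), (0,7)}, so |H| = 8.

8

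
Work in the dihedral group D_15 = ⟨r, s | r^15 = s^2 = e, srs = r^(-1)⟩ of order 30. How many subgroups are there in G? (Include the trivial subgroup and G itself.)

|G| = 30, so by Lagrange every subgroup order divides 30. Divisors: 1, 2, 3, 5, 6, 10, 15, 30.
Subgroups by order — order 1: 1; order 2: 15; order 3: 1; order 5: 1; order 6: 5; order 10: 3; order 15: 1; order 30: 1.
Total: 1 + 15 + 1 + 1 + 5 + 3 + 1 + 1 = 28.

28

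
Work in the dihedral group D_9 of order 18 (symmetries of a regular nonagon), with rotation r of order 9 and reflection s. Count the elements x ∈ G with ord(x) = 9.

6

The elements of order 9 are: r, r^2, r^4, r^5, r^7, r^8.
That's 6.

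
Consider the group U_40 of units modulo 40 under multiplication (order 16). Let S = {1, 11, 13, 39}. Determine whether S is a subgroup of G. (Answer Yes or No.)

13 ∈ S but its inverse 37 ∉ S, so S is not a subgroup.

No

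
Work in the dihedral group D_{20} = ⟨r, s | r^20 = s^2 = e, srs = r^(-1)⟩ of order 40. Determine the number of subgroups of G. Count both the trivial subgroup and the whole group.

|G| = 40, so by Lagrange every subgroup order divides 40. Divisors: 1, 2, 4, 5, 8, 10, 20, 40.
Subgroups by order — order 1: 1; order 2: 21; order 4: 11; order 5: 1; order 8: 5; order 10: 5; order 20: 3; order 40: 1.
Total: 1 + 21 + 11 + 1 + 5 + 5 + 3 + 1 = 48.

48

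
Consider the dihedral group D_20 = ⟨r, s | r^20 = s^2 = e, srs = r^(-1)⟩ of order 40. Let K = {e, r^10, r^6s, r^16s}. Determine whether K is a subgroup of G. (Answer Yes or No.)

Yes

|K| = 4 divides |G| = 40, consistent with Lagrange.
K contains the identity, every element's inverse is in K, and K is closed under ·: it is a subgroup.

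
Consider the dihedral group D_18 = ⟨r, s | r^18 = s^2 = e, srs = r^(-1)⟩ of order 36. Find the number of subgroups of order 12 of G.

3

|G| = 36 and 12 | 36, so subgroups of order 12 are possible by Lagrange.
The subgroups of order 12 are: {e, r^3, r^6, r^9, r^12, r^15, rs, r^4s, r^7s, r^10s, r^13s, r^16s}; {e, r^3, r^6, r^9, r^12, r^15, r^2s, r^5s, r^8s, r^11s, r^14s, r^17s}; {e, r^3, r^6, r^9, r^12, r^15, s, r^3s, r^6s, r^9s, r^12s, r^15s}.
So G has 3 subgroups of order 12.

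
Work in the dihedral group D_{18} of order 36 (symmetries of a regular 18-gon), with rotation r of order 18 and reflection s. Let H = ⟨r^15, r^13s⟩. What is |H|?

|⟨r^15⟩| = 6 and |⟨r^13s⟩| = 2, so |H| is a multiple of lcm(6, 2) = 6 and divides |G| = 36.
Closing under the operation: H = {e, r^3, r^6, r^9, r^12, r^15, rs, r^4s, r^7s, r^10s, r^13s, r^16s}, so |H| = 12.

12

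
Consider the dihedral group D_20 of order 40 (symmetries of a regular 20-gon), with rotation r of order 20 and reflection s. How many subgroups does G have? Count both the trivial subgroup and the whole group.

|G| = 40, so by Lagrange every subgroup order divides 40. Divisors: 1, 2, 4, 5, 8, 10, 20, 40.
Subgroups by order — order 1: 1; order 2: 21; order 4: 11; order 5: 1; order 8: 5; order 10: 5; order 20: 3; order 40: 1.
Total: 1 + 21 + 11 + 1 + 5 + 5 + 3 + 1 = 48.

48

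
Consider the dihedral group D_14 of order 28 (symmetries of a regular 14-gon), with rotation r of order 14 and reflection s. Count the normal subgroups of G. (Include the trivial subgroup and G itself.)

7

G has 28 subgroups. Checking conjugation-invariance by order — order 1: 1/1 normal; order 2: 1/15 normal; order 4: 0/7 normal; order 7: 1/1 normal; order 14: 3/3 normal; order 28: 1/1 normal.
Total normal subgroups: 7.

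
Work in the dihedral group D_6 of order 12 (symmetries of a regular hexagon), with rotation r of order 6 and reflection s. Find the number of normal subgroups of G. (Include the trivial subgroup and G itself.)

7

G has 16 subgroups. Checking conjugation-invariance by order — order 1: 1/1 normal; order 2: 1/7 normal; order 3: 1/1 normal; order 4: 0/3 normal; order 6: 3/3 normal; order 12: 1/1 normal.
Total normal subgroups: 7.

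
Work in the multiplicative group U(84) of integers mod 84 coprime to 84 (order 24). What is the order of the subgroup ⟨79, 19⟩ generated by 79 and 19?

12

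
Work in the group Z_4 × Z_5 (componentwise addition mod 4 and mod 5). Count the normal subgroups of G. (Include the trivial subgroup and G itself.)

G is abelian, so every subgroup is normal.
G has 6 subgroups in total, hence 6 normal subgroups.

6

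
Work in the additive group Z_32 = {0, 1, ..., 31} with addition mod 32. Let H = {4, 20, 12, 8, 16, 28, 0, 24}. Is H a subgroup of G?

|H| = 8 divides |G| = 32, consistent with Lagrange.
H contains the identity, every element's inverse is in H, and H is closed under +: it is a subgroup.
In fact H = ⟨4⟩.

Yes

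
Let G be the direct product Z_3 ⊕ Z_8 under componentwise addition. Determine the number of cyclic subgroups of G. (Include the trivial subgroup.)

Each element a generates a cyclic subgroup ⟨a⟩; distinct elements may generate the same one (a cyclic group of order d has φ(d) generators).
Cyclic subgroups by order — order 1: 1; order 2: 1; order 3: 1; order 4: 1; order 6: 1; order 8: 1; order 12: 1; order 24: 1.
Total: 8.

8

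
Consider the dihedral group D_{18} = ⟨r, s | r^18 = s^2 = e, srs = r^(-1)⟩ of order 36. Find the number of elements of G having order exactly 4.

No element of G has order 4 (even though 4 | 36).

0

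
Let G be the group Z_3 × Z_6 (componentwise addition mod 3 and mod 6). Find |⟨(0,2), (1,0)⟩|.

9

|⟨(0,2)⟩| = 3 and |⟨(1,0)⟩| = 3, so |H| is a multiple of lcm(3, 3) = 3 and divides |G| = 18.
Closing under the operation: H = {(0,0), (0,2), (0,4), (1,0), (1,2), (1,4), (2,0), (2,2), (2,4)}, so |H| = 9.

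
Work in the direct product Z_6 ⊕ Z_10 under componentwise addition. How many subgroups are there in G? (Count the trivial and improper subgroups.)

20

|G| = 60, so by Lagrange every subgroup order divides 60. Divisors: 1, 2, 3, 4, 5, 6, 10, 12, 15, 20, 30, 60.
Subgroups by order — order 1: 1; order 2: 3; order 3: 1; order 4: 1; order 5: 1; order 6: 3; order 10: 3; order 12: 1; order 15: 1; order 20: 1; order 30: 3; order 60: 1.
Total: 1 + 3 + 1 + 1 + 1 + 3 + 3 + 1 + 1 + 1 + 3 + 1 = 20.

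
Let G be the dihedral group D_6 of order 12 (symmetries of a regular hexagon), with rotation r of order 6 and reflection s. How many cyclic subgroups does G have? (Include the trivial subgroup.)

Group the elements of G by the cyclic subgroup they generate; each cyclic subgroup of order d accounts for φ(d) elements.
Cyclic subgroups by order — order 1: 1; order 2: 7; order 3: 1; order 6: 1.
Total: 10.

10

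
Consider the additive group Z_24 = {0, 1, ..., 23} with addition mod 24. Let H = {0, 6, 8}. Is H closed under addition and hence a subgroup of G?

8 ∈ H but its inverse 16 ∉ H, so H is not a subgroup.

No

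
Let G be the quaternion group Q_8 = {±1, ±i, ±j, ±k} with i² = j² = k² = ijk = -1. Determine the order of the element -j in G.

4

Computing powers of -j: the smallest k with (-j)^k = e is k = 4.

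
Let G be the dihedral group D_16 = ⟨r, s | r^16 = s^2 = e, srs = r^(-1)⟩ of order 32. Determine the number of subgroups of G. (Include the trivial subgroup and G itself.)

36

|G| = 32, so by Lagrange every subgroup order divides 32. Divisors: 1, 2, 4, 8, 16, 32.
Subgroups by order — order 1: 1; order 2: 17; order 4: 9; order 8: 5; order 16: 3; order 32: 1.
Total: 1 + 17 + 9 + 5 + 3 + 1 = 36.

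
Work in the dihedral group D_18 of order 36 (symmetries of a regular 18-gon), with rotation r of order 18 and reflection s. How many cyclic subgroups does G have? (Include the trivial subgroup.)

24

A cyclic subgroup of order d is generated by each of its φ(d) elements of order d, so the cyclic subgroups of order d number (#elements of order d)/φ(d).
Cyclic subgroups by order — order 1: 1; order 2: 19; order 3: 1; order 6: 1; order 9: 1; order 18: 1.
Total: 24.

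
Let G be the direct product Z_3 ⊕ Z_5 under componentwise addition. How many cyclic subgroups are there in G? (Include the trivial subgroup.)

4

Each element a generates a cyclic subgroup ⟨a⟩; distinct elements may generate the same one (a cyclic group of order d has φ(d) generators).
Cyclic subgroups by order — order 1: 1; order 3: 1; order 5: 1; order 15: 1.
Total: 4.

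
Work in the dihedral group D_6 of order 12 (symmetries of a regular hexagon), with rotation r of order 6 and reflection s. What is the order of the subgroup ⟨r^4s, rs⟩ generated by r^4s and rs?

|⟨r^4s⟩| = 2 and |⟨rs⟩| = 2, so |H| is a multiple of lcm(2, 2) = 2 and divides |G| = 12.
Closing under the operation: H = {e, r^3, rs, r^4s}, so |H| = 4.

4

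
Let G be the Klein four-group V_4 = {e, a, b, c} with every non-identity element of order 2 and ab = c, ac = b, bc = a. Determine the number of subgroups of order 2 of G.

3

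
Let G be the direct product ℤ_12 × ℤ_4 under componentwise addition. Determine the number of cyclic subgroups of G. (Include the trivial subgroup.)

20

A cyclic subgroup of order d is generated by each of its φ(d) elements of order d, so the cyclic subgroups of order d number (#elements of order d)/φ(d).
Cyclic subgroups by order — order 1: 1; order 2: 3; order 3: 1; order 4: 6; order 6: 3; order 12: 6.
Total: 20.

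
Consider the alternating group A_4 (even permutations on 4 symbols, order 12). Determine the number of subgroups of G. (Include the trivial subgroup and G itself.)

10

|G| = 12, so by Lagrange every subgroup order divides 12. Divisors: 1, 2, 3, 4, 6, 12.
Subgroups by order — order 1: 1; order 2: 3; order 3: 4; order 4: 1; order 6: 0; order 12: 1.
Total: 1 + 3 + 4 + 1 + 0 + 1 = 10.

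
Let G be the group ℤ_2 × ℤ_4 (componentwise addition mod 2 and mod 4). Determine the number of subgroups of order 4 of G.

3

|G| = 8 and 4 | 8, so subgroups of order 4 are possible by Lagrange.
The subgroups of order 4 are: {(0,0), (0,1), (0,2), (0,3)}; {(0,0), (0,2), (1,0), (1,2)}; {(0,0), (0,2), (1,1), (1,3)}.
So G has 3 subgroups of order 4.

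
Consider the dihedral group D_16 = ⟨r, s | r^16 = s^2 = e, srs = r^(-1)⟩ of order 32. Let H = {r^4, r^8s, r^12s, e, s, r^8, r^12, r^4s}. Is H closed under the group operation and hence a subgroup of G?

Yes

|H| = 8 divides |G| = 32, consistent with Lagrange.
H contains the identity, every element's inverse is in H, and H is closed under ·: it is a subgroup.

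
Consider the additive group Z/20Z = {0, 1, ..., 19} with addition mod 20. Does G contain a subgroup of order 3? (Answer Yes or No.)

No

3 does not divide |G| = 20, so by Lagrange no subgroup of order 3 exists.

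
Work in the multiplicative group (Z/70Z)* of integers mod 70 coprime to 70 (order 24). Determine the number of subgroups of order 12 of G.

|G| = 24 and 12 | 24, so subgroups of order 12 are possible by Lagrange.
The subgroups of order 12 are: {1, 3, 9, 11, 13, 17, 27, 29, 33, 39, 47, 51}; {1, 9, 11, 19, 29, 31, 39, 41, 51, 59, 61, 69}; {1, 9, 11, 23, 29, 37, 39, 43, 51, 53, 57, 67}.
So G has 3 subgroups of order 12.

3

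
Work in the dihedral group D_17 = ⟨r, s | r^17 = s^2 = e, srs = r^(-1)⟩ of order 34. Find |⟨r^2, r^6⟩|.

17

|⟨r^2⟩| = 17 and |⟨r^6⟩| = 17, so |H| is a multiple of lcm(17, 17) = 17 and divides |G| = 34.
Closing under the operation: H = {e, r, r^2, r^3, r^4, r^5, r^6, r^7, r^8, r^9, r^10, r^11, r^12, r^13, r^14, r^15, r^16}, so |H| = 17.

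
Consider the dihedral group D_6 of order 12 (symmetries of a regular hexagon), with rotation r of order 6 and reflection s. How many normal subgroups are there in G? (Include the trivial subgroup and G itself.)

7

G has 16 subgroups. Checking conjugation-invariance by order — order 1: 1/1 normal; order 2: 1/7 normal; order 3: 1/1 normal; order 4: 0/3 normal; order 6: 3/3 normal; order 12: 1/1 normal.
Total normal subgroups: 7.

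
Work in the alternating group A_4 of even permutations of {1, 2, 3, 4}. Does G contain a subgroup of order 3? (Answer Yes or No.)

Yes

3 | 12. A subgroup of order 3 is {e, (1 2 3), (1 3 2)}.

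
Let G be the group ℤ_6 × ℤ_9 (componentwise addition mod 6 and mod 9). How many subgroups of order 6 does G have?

|G| = 54 and 6 | 54, so subgroups of order 6 are possible by Lagrange.
The subgroups of order 6 are: {(0,0), (0,3), (0,6), (3,0), (3,3), (3,6)}; {(0,0), (1,0), (2,0), (3,0), (4,0), (5,0)}; {(0,0), (1,3), (2,6), (3,0), (4,3), (5,6)}; {(0,0), (1,6), (2,3), (3,0), (4,6), (5,3)}.
So G has 4 subgroups of order 6.

4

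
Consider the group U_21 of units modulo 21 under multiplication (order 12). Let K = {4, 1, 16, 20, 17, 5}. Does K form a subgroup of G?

Yes

|K| = 6 divides |G| = 12, consistent with Lagrange.
K contains the identity, every element's inverse is in K, and K is closed under ·: it is a subgroup.
In fact K = ⟨17⟩.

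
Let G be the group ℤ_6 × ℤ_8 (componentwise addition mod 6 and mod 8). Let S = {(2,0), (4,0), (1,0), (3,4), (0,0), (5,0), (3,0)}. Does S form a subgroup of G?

|S| = 7 does not divide |G| = 48, so by Lagrange S is not a subgroup.

No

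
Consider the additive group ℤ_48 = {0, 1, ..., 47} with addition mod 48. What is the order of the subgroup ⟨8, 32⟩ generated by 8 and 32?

|⟨8⟩| = 6 and |⟨32⟩| = 3, so |H| is a multiple of lcm(6, 3) = 6 and divides |G| = 48.
Closing under the operation: H = {0, 8, 16, 24, 32, 40}, so |H| = 6.

6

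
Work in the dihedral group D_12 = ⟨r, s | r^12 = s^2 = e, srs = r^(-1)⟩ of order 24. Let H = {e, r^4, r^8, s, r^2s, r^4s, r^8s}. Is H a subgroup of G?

No

|H| = 7 does not divide |G| = 24, so by Lagrange H is not a subgroup.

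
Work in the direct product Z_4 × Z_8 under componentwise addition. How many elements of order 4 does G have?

An element (a,b) has order lcm(ord(a), ord(b)); count pairs with lcm equal to 4.
Enumerating gives 12 such elements.

12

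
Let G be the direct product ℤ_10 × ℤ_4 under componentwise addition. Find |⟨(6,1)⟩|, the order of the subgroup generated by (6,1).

20

The order of (6,1) in Z_10 × Z_4 is lcm(ord(6) in Z_10, ord(1) in Z_4).
ord(6) = 5 and ord(1) = 4, so |⟨(6,1)⟩| = lcm(5, 4) = 20.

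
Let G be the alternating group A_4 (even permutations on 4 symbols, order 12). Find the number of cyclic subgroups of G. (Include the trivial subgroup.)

Group the elements of G by the cyclic subgroup they generate; each cyclic subgroup of order d accounts for φ(d) elements.
Cyclic subgroups by order — order 1: 1; order 2: 3; order 3: 4.
Total: 8.

8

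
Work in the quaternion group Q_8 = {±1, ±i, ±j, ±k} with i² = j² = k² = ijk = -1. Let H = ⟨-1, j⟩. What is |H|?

4

|⟨-1⟩| = 2 and |⟨j⟩| = 4, so |H| is a multiple of lcm(2, 4) = 4 and divides |G| = 8.
Closing under the operation: H = {1, -1, j, -j}, so |H| = 4.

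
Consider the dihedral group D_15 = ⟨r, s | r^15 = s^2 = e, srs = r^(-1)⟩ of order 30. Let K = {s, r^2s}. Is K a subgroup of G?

No

The identity e ∉ K, so K is not a subgroup.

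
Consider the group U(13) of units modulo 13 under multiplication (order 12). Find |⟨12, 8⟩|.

4

|⟨12⟩| = 2 and |⟨8⟩| = 4, so |H| is a multiple of lcm(2, 4) = 4 and divides |G| = 12.
Closing under the operation: H = {1, 5, 8, 12}, so |H| = 4.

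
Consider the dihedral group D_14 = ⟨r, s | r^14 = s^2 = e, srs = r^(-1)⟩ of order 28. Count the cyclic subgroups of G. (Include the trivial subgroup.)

A cyclic subgroup of order d is generated by each of its φ(d) elements of order d, so the cyclic subgroups of order d number (#elements of order d)/φ(d).
Cyclic subgroups by order — order 1: 1; order 2: 15; order 7: 1; order 14: 1.
Total: 18.

18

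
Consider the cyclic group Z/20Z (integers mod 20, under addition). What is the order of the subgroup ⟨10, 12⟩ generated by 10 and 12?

10

|⟨10⟩| = 2 and |⟨12⟩| = 5, so |H| is a multiple of lcm(2, 5) = 10 and divides |G| = 20.
Closing under the operation: H = {0, 2, 4, 6, 8, 10, 12, 14, 16, 18}, so |H| = 10.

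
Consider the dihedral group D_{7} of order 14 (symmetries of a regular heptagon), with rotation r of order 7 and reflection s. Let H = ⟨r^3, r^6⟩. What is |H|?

|⟨r^3⟩| = 7 and |⟨r^6⟩| = 7, so |H| is a multiple of lcm(7, 7) = 7 and divides |G| = 14.
Closing under the operation: H = {e, r, r^2, r^3, r^4, r^5, r^6}, so |H| = 7.

7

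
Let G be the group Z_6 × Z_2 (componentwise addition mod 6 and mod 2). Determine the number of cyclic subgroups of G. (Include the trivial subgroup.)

A cyclic subgroup of order d is generated by each of its φ(d) elements of order d, so the cyclic subgroups of order d number (#elements of order d)/φ(d).
Cyclic subgroups by order — order 1: 1; order 2: 3; order 3: 1; order 6: 3.
Total: 8.

8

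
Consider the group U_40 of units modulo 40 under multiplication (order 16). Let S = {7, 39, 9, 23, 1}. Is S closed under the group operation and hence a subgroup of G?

|S| = 5 does not divide |G| = 16, so by Lagrange S is not a subgroup.

No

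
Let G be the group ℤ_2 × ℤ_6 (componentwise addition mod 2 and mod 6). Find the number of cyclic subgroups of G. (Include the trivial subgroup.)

Each element a generates a cyclic subgroup ⟨a⟩; distinct elements may generate the same one (a cyclic group of order d has φ(d) generators).
Cyclic subgroups by order — order 1: 1; order 2: 3; order 3: 1; order 6: 3.
Total: 8.

8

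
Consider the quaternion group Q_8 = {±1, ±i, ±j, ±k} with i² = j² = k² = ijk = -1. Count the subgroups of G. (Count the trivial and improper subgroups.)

6

|G| = 8, so by Lagrange every subgroup order divides 8. Divisors: 1, 2, 4, 8.
Subgroups by order — order 1: 1; order 2: 1; order 4: 3; order 8: 1.
Total: 1 + 1 + 3 + 1 = 6.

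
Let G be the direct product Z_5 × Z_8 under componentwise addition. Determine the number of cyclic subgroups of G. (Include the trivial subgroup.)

A cyclic subgroup of order d is generated by each of its φ(d) elements of order d, so the cyclic subgroups of order d number (#elements of order d)/φ(d).
Cyclic subgroups by order — order 1: 1; order 2: 1; order 4: 1; order 5: 1; order 8: 1; order 10: 1; order 20: 1; order 40: 1.
Total: 8.

8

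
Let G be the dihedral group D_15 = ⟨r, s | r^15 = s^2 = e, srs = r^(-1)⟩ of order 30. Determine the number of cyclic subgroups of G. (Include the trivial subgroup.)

19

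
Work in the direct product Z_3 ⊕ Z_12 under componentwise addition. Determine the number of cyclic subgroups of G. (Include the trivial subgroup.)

15

Each element a generates a cyclic subgroup ⟨a⟩; distinct elements may generate the same one (a cyclic group of order d has φ(d) generators).
Cyclic subgroups by order — order 1: 1; order 2: 1; order 3: 4; order 4: 1; order 6: 4; order 12: 4.
Total: 15.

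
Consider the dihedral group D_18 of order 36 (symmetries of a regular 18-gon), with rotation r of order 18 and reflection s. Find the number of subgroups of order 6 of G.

7

|G| = 36 and 6 | 36, so subgroups of order 6 are possible by Lagrange.
The subgroups of order 6 are: {e, r^6, r^12, r^4s, r^10s, r^16s}; {e, r^6, r^12, r^5s, r^11s, r^17s}; {e, r^6, r^12, s, r^6s, r^12s}; {e, r^6, r^12, rs, r^7s, r^13s}; … (7 in all).
So G has 7 subgroups of order 6.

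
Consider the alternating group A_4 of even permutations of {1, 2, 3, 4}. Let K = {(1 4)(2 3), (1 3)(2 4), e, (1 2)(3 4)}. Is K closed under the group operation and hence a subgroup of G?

|K| = 4 divides |G| = 12, consistent with Lagrange.
K contains the identity, every element's inverse is in K, and K is closed under ∘: it is a subgroup.

Yes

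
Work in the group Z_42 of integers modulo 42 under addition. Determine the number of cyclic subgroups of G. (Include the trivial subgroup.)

8

Each element a generates a cyclic subgroup ⟨a⟩; distinct elements may generate the same one (a cyclic group of order d has φ(d) generators).
Cyclic subgroups by order — order 1: 1; order 2: 1; order 3: 1; order 6: 1; order 7: 1; order 14: 1; order 21: 1; order 42: 1.
Total: 8.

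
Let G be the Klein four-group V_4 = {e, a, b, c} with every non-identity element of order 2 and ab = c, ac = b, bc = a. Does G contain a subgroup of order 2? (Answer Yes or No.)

2 | 4. A subgroup of order 2 is {e, a}.

Yes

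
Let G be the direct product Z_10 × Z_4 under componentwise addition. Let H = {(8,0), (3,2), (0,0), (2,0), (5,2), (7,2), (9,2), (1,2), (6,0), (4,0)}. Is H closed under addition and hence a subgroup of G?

Yes

|H| = 10 divides |G| = 40, consistent with Lagrange.
H contains the identity, every element's inverse is in H, and H is closed under +: it is a subgroup.
In fact H = ⟨(1,2)⟩.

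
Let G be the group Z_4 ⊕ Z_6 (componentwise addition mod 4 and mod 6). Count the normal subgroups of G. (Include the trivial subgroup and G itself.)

G is abelian, so every subgroup is normal.
G has 16 subgroups in total, hence 16 normal subgroups.

16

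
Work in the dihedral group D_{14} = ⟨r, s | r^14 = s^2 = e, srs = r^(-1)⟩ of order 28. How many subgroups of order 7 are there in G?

1

|G| = 28 and 7 | 28, so subgroups of order 7 are possible by Lagrange.
The subgroups of order 7 are: {e, r^2, r^4, r^6, r^8, r^10, r^12}.
So G has 1 subgroup of order 7.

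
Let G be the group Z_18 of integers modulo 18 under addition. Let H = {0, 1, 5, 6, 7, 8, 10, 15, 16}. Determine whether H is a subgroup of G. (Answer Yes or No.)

No

1 ∈ H but its inverse 17 ∉ H, so H is not a subgroup.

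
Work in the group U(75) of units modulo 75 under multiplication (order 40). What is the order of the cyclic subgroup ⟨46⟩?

5

Compute successive powers of 46 mod 75: 46, 16, 61, 31, 1; 46^5 ≡ 1 (mod 75).
So |⟨46⟩| = 5.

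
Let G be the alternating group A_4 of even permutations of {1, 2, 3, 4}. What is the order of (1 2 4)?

3

Computing powers of (1 2 4): the smallest k with ((1 2 4))^k = e is k = 3.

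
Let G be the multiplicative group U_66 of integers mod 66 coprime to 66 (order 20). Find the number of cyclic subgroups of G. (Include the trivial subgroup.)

8

Each element a generates a cyclic subgroup ⟨a⟩; distinct elements may generate the same one (a cyclic group of order d has φ(d) generators).
Cyclic subgroups by order — order 1: 1; order 2: 3; order 5: 1; order 10: 3.
Total: 8.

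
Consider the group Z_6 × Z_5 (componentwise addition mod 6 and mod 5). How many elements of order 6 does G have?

An element (a,b) has order lcm(ord(a), ord(b)); count pairs with lcm equal to 6.
Enumerating gives 2 such elements.

2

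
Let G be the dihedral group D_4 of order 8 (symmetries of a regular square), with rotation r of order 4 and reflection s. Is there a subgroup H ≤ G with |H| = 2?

Yes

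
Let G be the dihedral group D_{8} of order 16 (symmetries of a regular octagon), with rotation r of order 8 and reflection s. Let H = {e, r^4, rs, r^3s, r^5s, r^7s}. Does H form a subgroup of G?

|H| = 6 does not divide |G| = 16, so by Lagrange H is not a subgroup.

No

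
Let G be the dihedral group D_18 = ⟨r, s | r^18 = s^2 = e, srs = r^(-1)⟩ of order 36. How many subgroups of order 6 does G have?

|G| = 36 and 6 | 36, so subgroups of order 6 are possible by Lagrange.
The subgroups of order 6 are: {e, r^6, r^12, r^4s, r^10s, r^16s}; {e, r^6, r^12, r^5s, r^11s, r^17s}; {e, r^6, r^12, s, r^6s, r^12s}; {e, r^6, r^12, rs, r^7s, r^13s}; … (7 in all).
So G has 7 subgroups of order 6.

7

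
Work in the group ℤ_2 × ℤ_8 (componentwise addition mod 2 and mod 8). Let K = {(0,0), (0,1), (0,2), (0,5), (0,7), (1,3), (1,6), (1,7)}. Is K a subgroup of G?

(0,2) ∈ K but its inverse (0,6) ∉ K, so K is not a subgroup.

No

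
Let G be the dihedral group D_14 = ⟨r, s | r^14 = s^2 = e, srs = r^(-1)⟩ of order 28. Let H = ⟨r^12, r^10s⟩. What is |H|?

|⟨r^12⟩| = 7 and |⟨r^10s⟩| = 2, so |H| is a multiple of lcm(7, 2) = 14 and divides |G| = 28.
Closing under the operation: H = {e, r^2, r^4, r^6, r^8, r^10, r^12, s, r^2s, r^4s, r^6s, r^8s, r^10s, r^12s}, so |H| = 14.

14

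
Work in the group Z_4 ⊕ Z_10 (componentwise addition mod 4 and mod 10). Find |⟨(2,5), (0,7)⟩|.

20

|⟨(2,5)⟩| = 2 and |⟨(0,7)⟩| = 10, so |H| is a multiple of lcm(2, 10) = 10 and divides |G| = 40.
Closing under the operation: H = {(0,0), (0,1), (0,2), (0,3), (0,4), (0,5), (0,6), (0,7), (0,8), (0,9), (2,0), (2,1), (2,2), (2,3), (2,4), (2,5), (2,6), (2,7), (2,8), (2,9)}, so |H| = 20.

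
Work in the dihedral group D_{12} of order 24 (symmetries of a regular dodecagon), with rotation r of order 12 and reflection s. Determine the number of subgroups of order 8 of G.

3

|G| = 24 and 8 | 24, so subgroups of order 8 are possible by Lagrange.
The subgroups of order 8 are: {e, r^3, r^6, r^9, rs, r^4s, r^7s, r^10s}; {e, r^3, r^6, r^9, r^2s, r^5s, r^8s, r^11s}; {e, r^3, r^6, r^9, s, r^3s, r^6s, r^9s}.
So G has 3 subgroups of order 8.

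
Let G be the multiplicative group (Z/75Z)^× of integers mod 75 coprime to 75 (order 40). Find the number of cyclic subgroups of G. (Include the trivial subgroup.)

A cyclic subgroup of order d is generated by each of its φ(d) elements of order d, so the cyclic subgroups of order d number (#elements of order d)/φ(d).
Cyclic subgroups by order — order 1: 1; order 2: 3; order 4: 2; order 5: 1; order 10: 3; order 20: 2.
Total: 12.

12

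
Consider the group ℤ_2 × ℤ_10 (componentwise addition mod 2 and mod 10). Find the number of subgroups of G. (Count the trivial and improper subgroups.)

10

|G| = 20, so by Lagrange every subgroup order divides 20. Divisors: 1, 2, 4, 5, 10, 20.
Subgroups by order — order 1: 1; order 2: 3; order 4: 1; order 5: 1; order 10: 3; order 20: 1.
Total: 1 + 3 + 1 + 1 + 3 + 1 = 10.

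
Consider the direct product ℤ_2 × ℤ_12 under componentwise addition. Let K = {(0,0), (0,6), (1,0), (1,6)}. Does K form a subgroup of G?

|K| = 4 divides |G| = 24, consistent with Lagrange.
K contains the identity, every element's inverse is in K, and K is closed under +: it is a subgroup.

Yes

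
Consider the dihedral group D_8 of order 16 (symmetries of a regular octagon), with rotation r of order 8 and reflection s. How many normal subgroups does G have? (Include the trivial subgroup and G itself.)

7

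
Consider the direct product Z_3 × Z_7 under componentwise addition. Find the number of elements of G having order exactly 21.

An element (a,b) has order lcm(ord(a), ord(b)); count pairs with lcm equal to 21.
Enumerating gives 12 such elements.

12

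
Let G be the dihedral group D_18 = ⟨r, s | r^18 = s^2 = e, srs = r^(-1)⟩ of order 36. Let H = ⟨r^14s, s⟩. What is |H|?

|⟨r^14s⟩| = 2 and |⟨s⟩| = 2, so |H| is a multiple of lcm(2, 2) = 2 and divides |G| = 36.
Closing under the operation: H = {e, r^2, r^4, r^6, r^8, r^10, r^12, r^14, r^16, s, r^2s, r^4s, r^6s, r^8s, r^10s, r^12s, r^14s, r^16s}, so |H| = 18.

18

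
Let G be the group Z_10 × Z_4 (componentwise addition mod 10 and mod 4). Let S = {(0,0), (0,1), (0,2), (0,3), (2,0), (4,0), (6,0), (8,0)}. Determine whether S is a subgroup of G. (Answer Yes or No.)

Closure fails: (0,1) + (4,0) = (4,1) ∉ S. So S is not a subgroup.

No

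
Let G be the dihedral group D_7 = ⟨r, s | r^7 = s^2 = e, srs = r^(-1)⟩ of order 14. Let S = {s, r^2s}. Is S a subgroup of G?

The identity e ∉ S, so S is not a subgroup.

No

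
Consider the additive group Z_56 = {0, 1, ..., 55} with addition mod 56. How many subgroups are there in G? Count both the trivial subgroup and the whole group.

Subgroups of the cyclic group Z_56 correspond bijectively to divisors of 56.
Divisors of 56: 1, 2, 4, 7, 8, 14, 28, 56.
So Z_56 has 8 subgroups.

8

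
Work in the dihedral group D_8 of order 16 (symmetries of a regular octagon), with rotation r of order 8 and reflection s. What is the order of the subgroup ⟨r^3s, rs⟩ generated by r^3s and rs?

|⟨r^3s⟩| = 2 and |⟨rs⟩| = 2, so |H| is a multiple of lcm(2, 2) = 2 and divides |G| = 16.
Closing under the operation: H = {e, r^2, r^4, r^6, rs, r^3s, r^5s, r^7s}, so |H| = 8.

8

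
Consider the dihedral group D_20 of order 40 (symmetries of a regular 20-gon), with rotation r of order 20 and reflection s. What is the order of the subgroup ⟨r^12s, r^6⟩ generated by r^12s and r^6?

20

|⟨r^12s⟩| = 2 and |⟨r^6⟩| = 10, so |H| is a multiple of lcm(2, 10) = 10 and divides |G| = 40.
Closing under the operation: H = {e, r^2, r^4, r^6, r^8, r^10, r^12, r^14, r^16, r^18, s, r^2s, r^4s, r^6s, r^8s, r^10s, r^12s, r^14s, r^16s, r^18s}, so |H| = 20.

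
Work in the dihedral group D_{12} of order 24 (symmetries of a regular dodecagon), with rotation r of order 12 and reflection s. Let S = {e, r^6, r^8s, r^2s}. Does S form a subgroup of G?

|S| = 4 divides |G| = 24, consistent with Lagrange.
S contains the identity, every element's inverse is in S, and S is closed under ·: it is a subgroup.

Yes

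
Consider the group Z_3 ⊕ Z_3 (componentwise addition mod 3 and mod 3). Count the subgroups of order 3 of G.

4

|G| = 9 and 3 | 9, so subgroups of order 3 are possible by Lagrange.
The subgroups of order 3 are: {(0,0), (0,1), (0,2)}; {(0,0), (1,0), (2,0)}; {(0,0), (1,1), (2,2)}; {(0,0), (1,2), (2,1)}.
So G has 4 subgroups of order 3.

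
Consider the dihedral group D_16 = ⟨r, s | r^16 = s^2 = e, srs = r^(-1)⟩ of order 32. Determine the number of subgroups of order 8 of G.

5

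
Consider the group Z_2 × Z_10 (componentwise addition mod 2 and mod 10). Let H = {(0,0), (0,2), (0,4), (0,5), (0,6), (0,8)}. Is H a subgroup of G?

|H| = 6 does not divide |G| = 20, so by Lagrange H is not a subgroup.

No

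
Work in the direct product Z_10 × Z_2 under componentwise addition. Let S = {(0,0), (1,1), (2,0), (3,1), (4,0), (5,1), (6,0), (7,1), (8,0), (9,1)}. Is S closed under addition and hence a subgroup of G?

|S| = 10 divides |G| = 20, consistent with Lagrange.
S contains the identity, every element's inverse is in S, and S is closed under +: it is a subgroup.
In fact S = ⟨(7,1)⟩.

Yes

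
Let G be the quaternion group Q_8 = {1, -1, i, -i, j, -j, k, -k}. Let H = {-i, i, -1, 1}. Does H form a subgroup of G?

Yes

|H| = 4 divides |G| = 8, consistent with Lagrange.
H contains the identity, every element's inverse is in H, and H is closed under ·: it is a subgroup.
In fact H = ⟨-i⟩.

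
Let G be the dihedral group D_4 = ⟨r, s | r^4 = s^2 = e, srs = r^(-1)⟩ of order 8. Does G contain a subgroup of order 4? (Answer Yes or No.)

Yes

4 | 8. A subgroup of order 4 is {e, r, r^2, r^3}.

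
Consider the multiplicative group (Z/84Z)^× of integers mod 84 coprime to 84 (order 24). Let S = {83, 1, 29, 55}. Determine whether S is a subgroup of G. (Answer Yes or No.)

Yes

|S| = 4 divides |G| = 24, consistent with Lagrange.
S contains the identity, every element's inverse is in S, and S is closed under ·: it is a subgroup.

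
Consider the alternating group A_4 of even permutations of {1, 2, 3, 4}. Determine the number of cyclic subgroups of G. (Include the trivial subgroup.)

A cyclic subgroup of order d is generated by each of its φ(d) elements of order d, so the cyclic subgroups of order d number (#elements of order d)/φ(d).
Cyclic subgroups by order — order 1: 1; order 2: 3; order 3: 4.
Total: 8.

8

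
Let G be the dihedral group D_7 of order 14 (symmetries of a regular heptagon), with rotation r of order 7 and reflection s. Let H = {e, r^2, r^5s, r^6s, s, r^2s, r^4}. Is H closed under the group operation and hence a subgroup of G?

No

r^4 ∈ H but its inverse r^3 ∉ H, so H is not a subgroup.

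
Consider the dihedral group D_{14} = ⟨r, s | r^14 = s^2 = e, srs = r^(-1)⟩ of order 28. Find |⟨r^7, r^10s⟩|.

|⟨r^7⟩| = 2 and |⟨r^10s⟩| = 2, so |H| is a multiple of lcm(2, 2) = 2 and divides |G| = 28.
Closing under the operation: H = {e, r^7, r^3s, r^10s}, so |H| = 4.

4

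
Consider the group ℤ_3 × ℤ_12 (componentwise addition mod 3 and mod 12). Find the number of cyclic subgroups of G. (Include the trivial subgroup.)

15

Each element a generates a cyclic subgroup ⟨a⟩; distinct elements may generate the same one (a cyclic group of order d has φ(d) generators).
Cyclic subgroups by order — order 1: 1; order 2: 1; order 3: 4; order 4: 1; order 6: 4; order 12: 4.
Total: 15.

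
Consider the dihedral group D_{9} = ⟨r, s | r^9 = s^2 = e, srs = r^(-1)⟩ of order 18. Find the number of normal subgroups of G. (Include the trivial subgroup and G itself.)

4

G has 16 subgroups. Checking conjugation-invariance by order — order 1: 1/1 normal; order 2: 0/9 normal; order 3: 1/1 normal; order 6: 0/3 normal; order 9: 1/1 normal; order 18: 1/1 normal.
Total normal subgroups: 4.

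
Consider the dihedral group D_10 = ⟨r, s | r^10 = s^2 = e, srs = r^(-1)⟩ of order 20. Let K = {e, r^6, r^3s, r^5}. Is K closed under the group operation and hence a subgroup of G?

r^6 ∈ K but its inverse r^4 ∉ K, so K is not a subgroup.

No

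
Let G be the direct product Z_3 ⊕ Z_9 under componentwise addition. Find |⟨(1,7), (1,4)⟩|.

9

|⟨(1,7)⟩| = 9 and |⟨(1,4)⟩| = 9, so |H| is a multiple of lcm(9, 9) = 9 and divides |G| = 27.
Closing under the operation: H = {(0,0), (0,3), (0,6), (1,1), (1,4), (1,7), (2,2), (2,5), (2,8)}, so |H| = 9.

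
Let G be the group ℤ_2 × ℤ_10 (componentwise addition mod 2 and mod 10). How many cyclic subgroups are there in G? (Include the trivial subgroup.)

8

A cyclic subgroup of order d is generated by each of its φ(d) elements of order d, so the cyclic subgroups of order d number (#elements of order d)/φ(d).
Cyclic subgroups by order — order 1: 1; order 2: 3; order 5: 1; order 10: 3.
Total: 8.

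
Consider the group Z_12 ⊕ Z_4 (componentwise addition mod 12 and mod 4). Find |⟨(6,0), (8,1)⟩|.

24

|⟨(6,0)⟩| = 2 and |⟨(8,1)⟩| = 12, so |H| is a multiple of lcm(2, 12) = 12 and divides |G| = 48.
Closing under the operation: H = {(0,0), (0,1), (0,2), (0,3), (2,0), (2,1), (2,2), (2,3), (4,0), (4,1), (4,2), (4,3), (6,0), (6,1), (6,2), (6,3), (8,0), (8,1), (8,2), (8,3), (10,0), (10,1), (10,2), (10,3)}, so |H| = 24.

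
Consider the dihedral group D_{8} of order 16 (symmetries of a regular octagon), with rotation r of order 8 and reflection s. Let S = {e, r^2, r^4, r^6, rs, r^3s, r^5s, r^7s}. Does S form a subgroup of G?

Yes

|S| = 8 divides |G| = 16, consistent with Lagrange.
S contains the identity, every element's inverse is in S, and S is closed under ·: it is a subgroup.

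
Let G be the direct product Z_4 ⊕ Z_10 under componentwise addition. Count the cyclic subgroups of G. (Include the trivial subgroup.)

12

Group the elements of G by the cyclic subgroup they generate; each cyclic subgroup of order d accounts for φ(d) elements.
Cyclic subgroups by order — order 1: 1; order 2: 3; order 4: 2; order 5: 1; order 10: 3; order 20: 2.
Total: 12.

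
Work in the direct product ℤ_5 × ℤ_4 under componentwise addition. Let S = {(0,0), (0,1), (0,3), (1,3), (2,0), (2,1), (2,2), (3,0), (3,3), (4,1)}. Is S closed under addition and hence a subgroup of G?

No

(2,2) ∈ S but its inverse (3,2) ∉ S, so S is not a subgroup.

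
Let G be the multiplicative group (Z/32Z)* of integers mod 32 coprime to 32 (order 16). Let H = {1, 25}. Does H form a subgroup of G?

25 ∈ H but its inverse 9 ∉ H, so H is not a subgroup.

No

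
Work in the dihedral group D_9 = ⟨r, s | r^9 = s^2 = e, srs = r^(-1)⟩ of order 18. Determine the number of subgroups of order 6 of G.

3

|G| = 18 and 6 | 18, so subgroups of order 6 are possible by Lagrange.
The subgroups of order 6 are: {e, r^3, r^6, r^2s, r^5s, r^8s}; {e, r^3, r^6, s, r^3s, r^6s}; {e, r^3, r^6, rs, r^4s, r^7s}.
So G has 3 subgroups of order 6.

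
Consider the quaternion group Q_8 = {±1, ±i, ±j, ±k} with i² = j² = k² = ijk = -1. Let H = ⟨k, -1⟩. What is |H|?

4

|⟨k⟩| = 4 and |⟨-1⟩| = 2, so |H| is a multiple of lcm(4, 2) = 4 and divides |G| = 8.
Closing under the operation: H = {1, -1, k, -k}, so |H| = 4.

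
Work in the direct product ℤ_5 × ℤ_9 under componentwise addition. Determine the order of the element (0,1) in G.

9

The order of (0,1) in Z_5 × Z_9 is lcm(ord(0) in Z_5, ord(1) in Z_9).
ord(0) = 1 and ord(1) = 9, so |⟨(0,1)⟩| = lcm(1, 9) = 9.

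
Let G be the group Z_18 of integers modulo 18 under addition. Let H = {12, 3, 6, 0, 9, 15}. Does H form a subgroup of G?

Yes

|H| = 6 divides |G| = 18, consistent with Lagrange.
H contains the identity, every element's inverse is in H, and H is closed under +: it is a subgroup.
In fact H = ⟨3⟩.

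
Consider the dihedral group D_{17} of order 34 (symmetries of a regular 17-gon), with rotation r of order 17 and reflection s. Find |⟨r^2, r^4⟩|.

17

|⟨r^2⟩| = 17 and |⟨r^4⟩| = 17, so |H| is a multiple of lcm(17, 17) = 17 and divides |G| = 34.
Closing under the operation: H = {e, r, r^2, r^3, r^4, r^5, r^6, r^7, r^8, r^9, r^10, r^11, r^12, r^13, r^14, r^15, r^16}, so |H| = 17.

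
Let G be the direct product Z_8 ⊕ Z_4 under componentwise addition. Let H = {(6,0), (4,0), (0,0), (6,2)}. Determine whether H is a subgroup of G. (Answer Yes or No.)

(6,2) ∈ H but its inverse (2,2) ∉ H, so H is not a subgroup.

No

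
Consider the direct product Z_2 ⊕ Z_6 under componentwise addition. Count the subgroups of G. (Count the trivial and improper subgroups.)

10

|G| = 12, so by Lagrange every subgroup order divides 12. Divisors: 1, 2, 3, 4, 6, 12.
Subgroups by order — order 1: 1; order 2: 3; order 3: 1; order 4: 1; order 6: 3; order 12: 1.
Total: 1 + 3 + 1 + 1 + 3 + 1 = 10.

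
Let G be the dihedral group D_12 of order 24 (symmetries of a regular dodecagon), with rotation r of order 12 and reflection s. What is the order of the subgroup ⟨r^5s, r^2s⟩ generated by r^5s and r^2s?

|⟨r^5s⟩| = 2 and |⟨r^2s⟩| = 2, so |H| is a multiple of lcm(2, 2) = 2 and divides |G| = 24.
Closing under the operation: H = {e, r^3, r^6, r^9, r^2s, r^5s, r^8s, r^11s}, so |H| = 8.

8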